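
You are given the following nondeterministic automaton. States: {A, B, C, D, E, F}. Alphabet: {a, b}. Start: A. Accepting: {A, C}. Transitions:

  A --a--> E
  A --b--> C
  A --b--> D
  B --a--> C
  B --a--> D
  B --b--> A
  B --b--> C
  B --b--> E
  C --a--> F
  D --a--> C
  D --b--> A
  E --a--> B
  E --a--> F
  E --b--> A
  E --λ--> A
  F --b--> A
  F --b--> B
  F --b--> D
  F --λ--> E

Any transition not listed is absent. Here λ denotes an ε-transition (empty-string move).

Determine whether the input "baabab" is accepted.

Yes

Start in {A}.
Read 'b': A→{C, D}; now {C, D}.
Read 'a': C→{F}, D→{C}; union {C, F}; ε-closure = {A, C, E, F}.
Read 'a': A→{E}, C→{F}, E→{B, F}, F→∅; union {B, E, F}; ε-closure = {A, B, E, F}.
Read 'b': A→{C, D}, B→{A, C, E}, E→{A}, F→{A, B, D}; now {A, B, C, D, E}.
Read 'a': A→{E}, B→{C, D}, C→{F}, D→{C}, E→{B, F}; union {B, C, D, E, F}; ε-closure = {A, B, C, D, E, F}.
Read 'b': A→{C, D}, B→{A, C, E}, C→∅, D→{A}, E→{A}, F→{A, B, D}; now {A, B, C, D, E}.
The final set {A, B, C, D, E} contains the accepting states A, C.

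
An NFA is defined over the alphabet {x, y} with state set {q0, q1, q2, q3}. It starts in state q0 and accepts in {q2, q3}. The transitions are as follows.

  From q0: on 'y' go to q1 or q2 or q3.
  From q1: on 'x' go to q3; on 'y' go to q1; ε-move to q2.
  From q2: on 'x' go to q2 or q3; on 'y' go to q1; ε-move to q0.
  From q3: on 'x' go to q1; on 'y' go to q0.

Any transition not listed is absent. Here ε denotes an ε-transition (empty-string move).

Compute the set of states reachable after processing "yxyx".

{q0, q1, q2, q3}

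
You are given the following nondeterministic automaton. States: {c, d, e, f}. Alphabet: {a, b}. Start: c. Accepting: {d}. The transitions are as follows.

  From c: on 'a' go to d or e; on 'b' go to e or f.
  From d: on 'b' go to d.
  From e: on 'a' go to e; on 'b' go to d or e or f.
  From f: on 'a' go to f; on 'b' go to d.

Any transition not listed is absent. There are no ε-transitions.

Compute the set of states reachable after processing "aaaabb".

Start in {c}.
Read 'a': {c} → {d, e}.
Read 'a': {d, e} → {e}.
Read 'a': {e} → {e}.
Read 'a': {e} → {e}.
Read 'b': {e} → {d, e, f}.
Read 'b': {d, e, f} → {d, e, f}.

{d, e, f}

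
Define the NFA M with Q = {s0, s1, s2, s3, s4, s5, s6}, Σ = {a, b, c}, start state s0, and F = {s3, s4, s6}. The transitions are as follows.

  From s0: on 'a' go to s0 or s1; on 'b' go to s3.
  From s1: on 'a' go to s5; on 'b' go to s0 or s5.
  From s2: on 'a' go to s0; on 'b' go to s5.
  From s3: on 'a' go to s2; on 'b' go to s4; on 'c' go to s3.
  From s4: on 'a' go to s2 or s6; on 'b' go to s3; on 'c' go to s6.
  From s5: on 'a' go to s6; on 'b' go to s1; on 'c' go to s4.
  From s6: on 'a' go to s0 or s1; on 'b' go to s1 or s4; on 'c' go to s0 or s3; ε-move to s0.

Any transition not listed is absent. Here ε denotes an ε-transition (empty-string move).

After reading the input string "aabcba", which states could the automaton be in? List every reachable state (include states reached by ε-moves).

Start in {s0}.
Read 'a': {s0} → {s0, s1}.
Read 'a': {s0, s1} → {s0, s1, s5}.
Read 'b': {s0, s1, s5} → {s0, s1, s3, s5}.
Read 'c': {s0, s1, s3, s5} → {s3, s4}.
Read 'b': {s3, s4} → {s3, s4}.
Read 'a': {s3, s4} → {s0, s2, s6}.

{s0, s2, s6}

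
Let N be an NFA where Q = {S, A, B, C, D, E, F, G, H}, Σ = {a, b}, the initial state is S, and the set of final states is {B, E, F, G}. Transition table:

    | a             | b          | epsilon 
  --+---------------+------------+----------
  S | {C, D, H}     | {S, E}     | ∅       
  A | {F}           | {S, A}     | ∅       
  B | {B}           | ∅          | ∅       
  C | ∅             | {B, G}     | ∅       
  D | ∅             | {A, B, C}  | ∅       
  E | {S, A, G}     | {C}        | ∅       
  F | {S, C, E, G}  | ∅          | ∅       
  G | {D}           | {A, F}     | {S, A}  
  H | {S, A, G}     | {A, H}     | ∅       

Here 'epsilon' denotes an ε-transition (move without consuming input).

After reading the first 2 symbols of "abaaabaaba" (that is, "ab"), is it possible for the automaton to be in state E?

Start in {S}.
Read 'a': S→{C, D, H}; now {C, D, H}.
Read 'b': C→{B, G}, D→{A, B, C}, H→{A, H}; union {A, B, C, G, H}; ε-closure = {S, A, B, C, G, H}.
State E is not in {S, A, B, C, G, H}.

No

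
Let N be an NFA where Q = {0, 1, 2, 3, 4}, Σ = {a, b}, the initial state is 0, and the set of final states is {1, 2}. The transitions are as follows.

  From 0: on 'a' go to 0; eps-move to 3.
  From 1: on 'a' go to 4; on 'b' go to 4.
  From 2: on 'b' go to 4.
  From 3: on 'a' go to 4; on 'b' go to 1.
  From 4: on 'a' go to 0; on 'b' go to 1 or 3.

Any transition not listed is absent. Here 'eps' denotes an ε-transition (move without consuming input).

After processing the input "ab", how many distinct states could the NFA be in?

2

Start: ε-closure({0}) = {0, 3}.
Read 'a': 0→{0}, 3→{4}; union {0, 4}; ε-closure = {0, 3, 4}.
Read 'b': 0→∅, 3→{1}, 4→{1, 3}; now {1, 3}.
That set has 2 states.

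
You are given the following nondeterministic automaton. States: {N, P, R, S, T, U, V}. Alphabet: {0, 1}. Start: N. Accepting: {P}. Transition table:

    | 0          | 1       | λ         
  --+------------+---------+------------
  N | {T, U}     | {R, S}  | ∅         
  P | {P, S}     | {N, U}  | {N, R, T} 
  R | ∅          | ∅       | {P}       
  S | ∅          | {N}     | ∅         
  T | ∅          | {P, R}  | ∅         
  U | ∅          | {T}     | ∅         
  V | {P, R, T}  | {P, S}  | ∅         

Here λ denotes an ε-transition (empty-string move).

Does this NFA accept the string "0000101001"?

No

Start in {N}.
Read '0': N→{T, U}; now {T, U}.
Read '0': T→∅, U→∅; now ∅.
The set is empty and remains empty for the remaining 8 symbols.
The final set ∅ contains no accepting state.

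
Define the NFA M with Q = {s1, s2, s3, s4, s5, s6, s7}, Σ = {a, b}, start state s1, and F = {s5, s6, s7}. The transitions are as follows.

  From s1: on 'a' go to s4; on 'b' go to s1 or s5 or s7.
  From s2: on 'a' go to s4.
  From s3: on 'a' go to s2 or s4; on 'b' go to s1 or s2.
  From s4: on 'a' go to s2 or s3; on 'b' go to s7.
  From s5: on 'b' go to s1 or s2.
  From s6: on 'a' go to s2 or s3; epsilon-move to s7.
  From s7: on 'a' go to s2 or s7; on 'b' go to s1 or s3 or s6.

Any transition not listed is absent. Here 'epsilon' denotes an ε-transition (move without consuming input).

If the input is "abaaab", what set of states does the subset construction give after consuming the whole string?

Start in {s1}.
Read 'a': s1→{s4}; now {s4}.
Read 'b': s4→{s7}; now {s7}.
Read 'a': s7→{s2, s7}; now {s2, s7}.
Read 'a': s2→{s4}, s7→{s2, s7}; now {s2, s4, s7}.
Read 'a': s2→{s4}, s4→{s2, s3}, s7→{s2, s7}; now {s2, s3, s4, s7}.
Read 'b': s2→∅, s3→{s1, s2}, s4→{s7}, s7→{s1, s3, s6}; now {s1, s2, s3, s6, s7}.

{s1, s2, s3, s6, s7}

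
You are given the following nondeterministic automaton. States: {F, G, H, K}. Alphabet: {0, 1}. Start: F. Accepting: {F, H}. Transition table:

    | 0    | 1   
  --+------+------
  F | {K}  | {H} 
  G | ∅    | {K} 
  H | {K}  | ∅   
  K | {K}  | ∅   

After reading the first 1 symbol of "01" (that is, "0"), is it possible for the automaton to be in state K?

Start in {F}.
Read '0': F→{K}; now {K}.
State K is in {K}.

Yes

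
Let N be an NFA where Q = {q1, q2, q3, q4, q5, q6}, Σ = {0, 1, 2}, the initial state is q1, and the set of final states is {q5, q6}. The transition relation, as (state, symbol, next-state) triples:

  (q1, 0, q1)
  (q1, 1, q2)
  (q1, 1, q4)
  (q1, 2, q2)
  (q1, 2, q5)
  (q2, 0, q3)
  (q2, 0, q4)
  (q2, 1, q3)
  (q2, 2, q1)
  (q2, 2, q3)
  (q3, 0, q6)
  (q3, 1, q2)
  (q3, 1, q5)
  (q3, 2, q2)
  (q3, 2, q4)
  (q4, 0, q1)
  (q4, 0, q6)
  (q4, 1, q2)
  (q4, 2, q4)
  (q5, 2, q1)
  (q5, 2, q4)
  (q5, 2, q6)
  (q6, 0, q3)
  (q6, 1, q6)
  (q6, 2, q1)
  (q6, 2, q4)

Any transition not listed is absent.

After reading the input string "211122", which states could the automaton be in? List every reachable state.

{q1, q3, q4}

Start in {q1}.
Read '2': q1→{q2, q5}; now {q2, q5}.
Read '1': q2→{q3}, q5→∅; now {q3}.
Read '1': q3→{q2, q5}; now {q2, q5}.
Read '1': q2→{q3}, q5→∅; now {q3}.
Read '2': q3→{q2, q4}; now {q2, q4}.
Read '2': q2→{q1, q3}, q4→{q4}; now {q1, q3, q4}.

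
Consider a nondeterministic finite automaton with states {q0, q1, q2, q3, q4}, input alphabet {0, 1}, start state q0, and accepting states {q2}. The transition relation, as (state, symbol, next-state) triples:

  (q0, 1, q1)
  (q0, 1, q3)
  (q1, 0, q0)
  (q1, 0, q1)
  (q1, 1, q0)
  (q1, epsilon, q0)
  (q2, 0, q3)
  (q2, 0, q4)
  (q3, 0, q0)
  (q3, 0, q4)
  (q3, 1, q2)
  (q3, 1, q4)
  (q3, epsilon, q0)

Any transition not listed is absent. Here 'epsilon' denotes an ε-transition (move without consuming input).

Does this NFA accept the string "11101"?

Start in {q0}.
Read '1': q0→{q1, q3}; union {q1, q3}; ε-closure = {q0, q1, q3}.
Read '1': q0→{q1, q3}, q1→{q0}, q3→{q2, q4}; now {q0, q1, q2, q3, q4}.
Read '1': q0→{q1, q3}, q1→{q0}, q2→∅, q3→{q2, q4}, q4→∅; now {q0, q1, q2, q3, q4}.
Read '0': q0→∅, q1→{q0, q1}, q2→{q3, q4}, q3→{q0, q4}, q4→∅; now {q0, q1, q3, q4}.
Read '1': q0→{q1, q3}, q1→{q0}, q3→{q2, q4}, q4→∅; now {q0, q1, q2, q3, q4}.
The final set {q0, q1, q2, q3, q4} contains the accepting state q2.

Yes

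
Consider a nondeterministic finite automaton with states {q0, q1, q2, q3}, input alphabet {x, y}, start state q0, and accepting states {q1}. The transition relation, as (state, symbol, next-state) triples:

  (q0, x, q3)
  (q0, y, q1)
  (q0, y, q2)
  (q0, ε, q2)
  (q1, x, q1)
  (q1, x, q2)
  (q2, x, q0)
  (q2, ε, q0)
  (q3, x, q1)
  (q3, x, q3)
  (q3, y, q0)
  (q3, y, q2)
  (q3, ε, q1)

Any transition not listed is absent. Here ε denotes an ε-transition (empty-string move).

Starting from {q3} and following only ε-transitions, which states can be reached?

{q1, q3}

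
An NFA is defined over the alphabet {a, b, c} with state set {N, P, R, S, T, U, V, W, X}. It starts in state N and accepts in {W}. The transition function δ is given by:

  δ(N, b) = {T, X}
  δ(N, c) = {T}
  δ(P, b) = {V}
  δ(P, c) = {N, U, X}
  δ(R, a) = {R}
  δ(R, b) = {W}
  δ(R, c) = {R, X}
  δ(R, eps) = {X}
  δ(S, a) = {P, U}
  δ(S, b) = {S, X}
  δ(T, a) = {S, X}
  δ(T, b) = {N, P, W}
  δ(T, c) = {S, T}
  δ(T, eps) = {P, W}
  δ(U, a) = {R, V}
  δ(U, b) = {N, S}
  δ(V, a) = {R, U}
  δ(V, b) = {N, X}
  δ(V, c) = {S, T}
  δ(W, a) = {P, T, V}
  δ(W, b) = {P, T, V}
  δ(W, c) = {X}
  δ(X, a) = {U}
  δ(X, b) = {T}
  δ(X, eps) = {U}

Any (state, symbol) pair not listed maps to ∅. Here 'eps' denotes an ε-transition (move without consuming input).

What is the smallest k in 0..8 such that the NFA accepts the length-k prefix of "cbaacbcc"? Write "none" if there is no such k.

1

Start in {N}.
Read 'c': {N} → {P, T, W}.
None of the earlier sets intersect F, but {P, T, W} does.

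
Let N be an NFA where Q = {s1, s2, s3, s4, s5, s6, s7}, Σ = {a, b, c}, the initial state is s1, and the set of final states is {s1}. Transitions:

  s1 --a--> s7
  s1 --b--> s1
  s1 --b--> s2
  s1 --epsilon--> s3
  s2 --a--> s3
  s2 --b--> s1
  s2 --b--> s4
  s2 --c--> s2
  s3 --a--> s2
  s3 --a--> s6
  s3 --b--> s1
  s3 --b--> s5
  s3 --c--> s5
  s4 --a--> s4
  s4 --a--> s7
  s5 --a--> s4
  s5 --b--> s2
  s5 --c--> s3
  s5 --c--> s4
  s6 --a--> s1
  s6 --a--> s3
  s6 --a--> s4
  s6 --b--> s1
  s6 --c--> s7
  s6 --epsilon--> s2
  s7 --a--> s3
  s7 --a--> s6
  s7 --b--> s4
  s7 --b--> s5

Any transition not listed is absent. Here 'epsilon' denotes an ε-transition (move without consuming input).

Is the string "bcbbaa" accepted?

Start: ε-closure({s1}) = {s1, s3}.
Read 'b': {s1, s3} → {s1, s2, s3, s5}.
Read 'c': {s1, s2, s3, s5} → {s2, s3, s4, s5}.
Read 'b': {s2, s3, s4, s5} → {s1, s2, s3, s4, s5}.
Read 'b': {s1, s2, s3, s4, s5} → {s1, s2, s3, s4, s5}.
Read 'a': {s1, s2, s3, s4, s5} → {s2, s3, s4, s6, s7}.
Read 'a': {s2, s3, s4, s6, s7} → {s1, s2, s3, s4, s6, s7}.
The final set {s1, s2, s3, s4, s6, s7} contains the accepting state s1.

Yes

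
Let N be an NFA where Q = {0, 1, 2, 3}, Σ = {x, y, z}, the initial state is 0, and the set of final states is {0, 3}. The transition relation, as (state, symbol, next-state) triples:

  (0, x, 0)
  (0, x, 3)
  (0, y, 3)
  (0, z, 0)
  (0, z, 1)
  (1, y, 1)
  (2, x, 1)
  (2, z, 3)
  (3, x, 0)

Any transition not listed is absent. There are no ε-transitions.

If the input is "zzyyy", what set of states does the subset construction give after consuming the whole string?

{1}

Start in {0}.
Read 'z': 0→{0, 1}; now {0, 1}.
Read 'z': 0→{0, 1}, 1→∅; now {0, 1}.
Read 'y': 0→{3}, 1→{1}; now {1, 3}.
Read 'y': 1→{1}, 3→∅; now {1}.
Read 'y': 1→{1}; now {1}.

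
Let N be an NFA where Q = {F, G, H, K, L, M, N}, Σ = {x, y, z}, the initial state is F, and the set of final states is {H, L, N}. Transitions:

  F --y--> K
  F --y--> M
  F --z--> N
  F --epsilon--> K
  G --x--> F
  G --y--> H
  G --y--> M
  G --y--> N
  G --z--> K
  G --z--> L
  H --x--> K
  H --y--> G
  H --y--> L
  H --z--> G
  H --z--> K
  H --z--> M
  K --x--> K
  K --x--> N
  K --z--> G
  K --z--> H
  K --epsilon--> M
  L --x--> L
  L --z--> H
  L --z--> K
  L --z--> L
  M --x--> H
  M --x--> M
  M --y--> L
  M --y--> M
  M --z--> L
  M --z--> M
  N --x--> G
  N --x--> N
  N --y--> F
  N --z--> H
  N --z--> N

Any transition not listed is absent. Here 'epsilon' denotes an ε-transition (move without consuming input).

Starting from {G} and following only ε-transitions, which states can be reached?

{G}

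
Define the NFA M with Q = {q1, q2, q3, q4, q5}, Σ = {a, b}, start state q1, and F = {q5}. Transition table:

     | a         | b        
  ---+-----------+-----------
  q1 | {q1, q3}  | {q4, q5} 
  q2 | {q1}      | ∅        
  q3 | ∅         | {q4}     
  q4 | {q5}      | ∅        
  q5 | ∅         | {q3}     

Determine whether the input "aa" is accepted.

No

Start in {q1}.
Read 'a': {q1} → {q1, q3}.
Read 'a': {q1, q3} → {q1, q3}.
The final set {q1, q3} contains no accepting state.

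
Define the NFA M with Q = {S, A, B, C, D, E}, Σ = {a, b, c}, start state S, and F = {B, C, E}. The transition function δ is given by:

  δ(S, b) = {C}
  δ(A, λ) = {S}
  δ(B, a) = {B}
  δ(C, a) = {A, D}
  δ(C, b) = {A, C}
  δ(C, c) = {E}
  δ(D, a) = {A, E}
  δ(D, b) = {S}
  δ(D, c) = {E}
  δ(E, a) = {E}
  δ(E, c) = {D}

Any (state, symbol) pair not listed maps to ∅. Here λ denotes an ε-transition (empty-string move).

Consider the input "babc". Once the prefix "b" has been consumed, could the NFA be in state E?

Start in {S}.
Read 'b': {S} → {C}.
State E is not in {C}.

No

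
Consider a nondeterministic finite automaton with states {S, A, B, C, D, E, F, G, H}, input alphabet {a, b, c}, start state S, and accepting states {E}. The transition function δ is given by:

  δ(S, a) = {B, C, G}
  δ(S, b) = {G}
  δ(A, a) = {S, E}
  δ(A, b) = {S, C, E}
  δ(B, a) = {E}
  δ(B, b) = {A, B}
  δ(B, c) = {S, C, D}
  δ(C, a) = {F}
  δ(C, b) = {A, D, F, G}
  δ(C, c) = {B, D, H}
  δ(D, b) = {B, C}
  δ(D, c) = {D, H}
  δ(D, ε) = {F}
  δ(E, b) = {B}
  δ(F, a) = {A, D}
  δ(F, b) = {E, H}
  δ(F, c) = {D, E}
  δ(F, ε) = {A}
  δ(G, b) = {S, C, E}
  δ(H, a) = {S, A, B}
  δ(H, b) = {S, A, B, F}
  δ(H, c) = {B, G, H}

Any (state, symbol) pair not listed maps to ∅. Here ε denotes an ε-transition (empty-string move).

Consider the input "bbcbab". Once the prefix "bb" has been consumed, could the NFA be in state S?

Yes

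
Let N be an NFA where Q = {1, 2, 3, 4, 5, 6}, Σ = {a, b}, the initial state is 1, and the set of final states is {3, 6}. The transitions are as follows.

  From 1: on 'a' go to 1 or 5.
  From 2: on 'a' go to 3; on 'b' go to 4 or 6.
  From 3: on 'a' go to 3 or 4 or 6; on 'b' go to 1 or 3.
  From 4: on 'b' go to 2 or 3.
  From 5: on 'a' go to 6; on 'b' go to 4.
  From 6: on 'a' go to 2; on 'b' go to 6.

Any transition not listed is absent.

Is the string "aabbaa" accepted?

Yes

Start in {1}.
Read 'a': {1} → {1, 5}.
Read 'a': {1, 5} → {1, 5, 6}.
Read 'b': {1, 5, 6} → {4, 6}.
Read 'b': {4, 6} → {2, 3, 6}.
Read 'a': {2, 3, 6} → {2, 3, 4, 6}.
Read 'a': {2, 3, 4, 6} → {2, 3, 4, 6}.
The final set {2, 3, 4, 6} contains the accepting states 3, 6.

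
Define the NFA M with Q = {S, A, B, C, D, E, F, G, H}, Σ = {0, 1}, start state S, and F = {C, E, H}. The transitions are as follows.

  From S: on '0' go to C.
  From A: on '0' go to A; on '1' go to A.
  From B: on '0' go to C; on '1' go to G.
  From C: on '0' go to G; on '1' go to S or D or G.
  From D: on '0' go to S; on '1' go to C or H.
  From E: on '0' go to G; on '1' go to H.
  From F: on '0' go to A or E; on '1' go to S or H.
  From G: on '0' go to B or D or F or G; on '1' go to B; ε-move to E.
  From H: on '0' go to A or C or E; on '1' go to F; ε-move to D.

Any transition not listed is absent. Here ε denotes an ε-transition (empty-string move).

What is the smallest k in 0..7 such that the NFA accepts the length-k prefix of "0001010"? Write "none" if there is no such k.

1

Start in {S}.
Read '0': {S} → {C}.
None of the earlier sets intersect F, but {C} does.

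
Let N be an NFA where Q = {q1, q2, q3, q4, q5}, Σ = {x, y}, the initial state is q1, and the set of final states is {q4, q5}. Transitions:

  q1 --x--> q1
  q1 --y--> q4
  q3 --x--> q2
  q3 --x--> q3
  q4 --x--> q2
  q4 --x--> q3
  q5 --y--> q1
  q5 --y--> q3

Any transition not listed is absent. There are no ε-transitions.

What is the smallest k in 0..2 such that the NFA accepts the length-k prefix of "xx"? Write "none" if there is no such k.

Start in {q1}.
Read 'x': {q1} → {q1}.
Read 'x': {q1} → {q1}.
No reachable set along the way intersects F.

none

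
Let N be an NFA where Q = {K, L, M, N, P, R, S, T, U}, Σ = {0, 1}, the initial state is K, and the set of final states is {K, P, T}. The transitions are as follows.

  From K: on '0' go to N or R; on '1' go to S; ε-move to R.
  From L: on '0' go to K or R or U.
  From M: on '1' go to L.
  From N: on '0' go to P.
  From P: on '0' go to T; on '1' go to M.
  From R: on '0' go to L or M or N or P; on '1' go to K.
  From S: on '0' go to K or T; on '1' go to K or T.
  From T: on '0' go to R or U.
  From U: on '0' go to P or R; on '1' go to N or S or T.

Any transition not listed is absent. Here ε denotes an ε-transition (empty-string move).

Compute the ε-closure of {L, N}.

{L, N}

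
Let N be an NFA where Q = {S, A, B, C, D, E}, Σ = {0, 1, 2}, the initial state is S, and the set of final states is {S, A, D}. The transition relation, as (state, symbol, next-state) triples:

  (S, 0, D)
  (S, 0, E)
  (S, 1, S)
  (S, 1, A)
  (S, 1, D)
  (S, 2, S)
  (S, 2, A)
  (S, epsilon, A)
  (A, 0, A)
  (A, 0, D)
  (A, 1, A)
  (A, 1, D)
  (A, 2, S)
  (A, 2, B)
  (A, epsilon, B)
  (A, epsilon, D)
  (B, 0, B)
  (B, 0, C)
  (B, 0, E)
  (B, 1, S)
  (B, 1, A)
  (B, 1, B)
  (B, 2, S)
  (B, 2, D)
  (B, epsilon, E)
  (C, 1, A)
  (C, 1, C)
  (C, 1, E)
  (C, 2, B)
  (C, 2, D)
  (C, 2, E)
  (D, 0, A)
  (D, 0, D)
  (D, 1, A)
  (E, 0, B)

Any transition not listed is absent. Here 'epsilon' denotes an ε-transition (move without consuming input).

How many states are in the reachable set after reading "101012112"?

5

Start: ε-closure({S}) = {S, A, B, D, E}.
Read '1': {S, A, B, D, E} → {S, A, B, D, E}.
Read '0': {S, A, B, D, E} → {A, B, C, D, E}.
Read '1': {A, B, C, D, E} → {S, A, B, C, D, E}.
Read '0': {S, A, B, C, D, E} → {A, B, C, D, E}.
Read '1': {A, B, C, D, E} → {S, A, B, C, D, E}.
Read '2': {S, A, B, C, D, E} → {S, A, B, D, E}.
Read '1': {S, A, B, D, E} → {S, A, B, D, E}.
Read '1': {S, A, B, D, E} → {S, A, B, D, E}.
Read '2': {S, A, B, D, E} → {S, A, B, D, E}.
That set has 5 states.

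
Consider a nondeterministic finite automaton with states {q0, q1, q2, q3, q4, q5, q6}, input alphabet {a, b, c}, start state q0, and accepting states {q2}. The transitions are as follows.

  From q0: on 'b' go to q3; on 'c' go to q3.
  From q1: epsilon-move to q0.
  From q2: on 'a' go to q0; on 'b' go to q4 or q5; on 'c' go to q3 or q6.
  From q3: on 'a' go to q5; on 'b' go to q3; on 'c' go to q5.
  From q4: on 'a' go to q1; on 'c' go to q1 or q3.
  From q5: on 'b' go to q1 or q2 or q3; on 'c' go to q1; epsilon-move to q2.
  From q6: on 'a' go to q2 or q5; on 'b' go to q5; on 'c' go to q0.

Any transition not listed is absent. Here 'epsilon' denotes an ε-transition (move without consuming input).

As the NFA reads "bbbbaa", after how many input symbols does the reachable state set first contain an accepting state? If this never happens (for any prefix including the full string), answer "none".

Start in {q0}.
Read 'b': q0→{q3}; now {q3}.
Read 'b': q3→{q3}; now {q3}.
Read 'b': q3→{q3}; now {q3}.
Read 'b': q3→{q3}; now {q3}.
Read 'a': q3→{q5}; union {q5}; ε-closure = {q2, q5}.
None of the earlier sets intersect F, but {q2, q5} does.

5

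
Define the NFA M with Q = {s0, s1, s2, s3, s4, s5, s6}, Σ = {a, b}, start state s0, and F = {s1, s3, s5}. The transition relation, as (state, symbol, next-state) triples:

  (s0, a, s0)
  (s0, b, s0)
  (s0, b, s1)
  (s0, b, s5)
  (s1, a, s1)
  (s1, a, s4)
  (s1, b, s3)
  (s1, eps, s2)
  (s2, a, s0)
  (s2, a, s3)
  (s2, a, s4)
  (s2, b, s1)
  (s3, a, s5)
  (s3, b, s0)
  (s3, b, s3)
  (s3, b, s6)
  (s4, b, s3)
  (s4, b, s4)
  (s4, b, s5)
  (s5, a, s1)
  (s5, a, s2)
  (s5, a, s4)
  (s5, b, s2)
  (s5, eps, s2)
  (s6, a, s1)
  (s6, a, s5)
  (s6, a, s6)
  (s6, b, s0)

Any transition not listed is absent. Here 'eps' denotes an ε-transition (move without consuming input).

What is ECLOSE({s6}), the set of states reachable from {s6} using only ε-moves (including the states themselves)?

{s6}

Begin with {s6}.
No ε-moves leave this set, so the closure equals the set itself.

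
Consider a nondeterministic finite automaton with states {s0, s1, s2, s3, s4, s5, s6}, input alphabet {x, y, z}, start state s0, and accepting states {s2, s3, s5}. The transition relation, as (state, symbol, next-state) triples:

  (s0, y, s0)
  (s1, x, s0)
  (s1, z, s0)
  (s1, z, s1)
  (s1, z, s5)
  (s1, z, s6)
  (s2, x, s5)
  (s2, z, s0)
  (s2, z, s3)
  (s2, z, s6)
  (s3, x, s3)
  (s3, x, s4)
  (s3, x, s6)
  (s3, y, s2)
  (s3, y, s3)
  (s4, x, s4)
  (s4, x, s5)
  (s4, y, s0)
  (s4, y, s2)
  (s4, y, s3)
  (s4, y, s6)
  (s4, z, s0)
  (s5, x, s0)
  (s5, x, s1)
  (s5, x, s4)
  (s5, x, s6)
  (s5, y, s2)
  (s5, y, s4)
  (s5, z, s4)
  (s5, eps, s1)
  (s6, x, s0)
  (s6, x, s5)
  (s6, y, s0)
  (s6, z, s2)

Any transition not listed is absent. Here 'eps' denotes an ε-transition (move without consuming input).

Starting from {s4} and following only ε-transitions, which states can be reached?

{s4}

Begin with {s4}.
No ε-moves leave this set, so the closure equals the set itself.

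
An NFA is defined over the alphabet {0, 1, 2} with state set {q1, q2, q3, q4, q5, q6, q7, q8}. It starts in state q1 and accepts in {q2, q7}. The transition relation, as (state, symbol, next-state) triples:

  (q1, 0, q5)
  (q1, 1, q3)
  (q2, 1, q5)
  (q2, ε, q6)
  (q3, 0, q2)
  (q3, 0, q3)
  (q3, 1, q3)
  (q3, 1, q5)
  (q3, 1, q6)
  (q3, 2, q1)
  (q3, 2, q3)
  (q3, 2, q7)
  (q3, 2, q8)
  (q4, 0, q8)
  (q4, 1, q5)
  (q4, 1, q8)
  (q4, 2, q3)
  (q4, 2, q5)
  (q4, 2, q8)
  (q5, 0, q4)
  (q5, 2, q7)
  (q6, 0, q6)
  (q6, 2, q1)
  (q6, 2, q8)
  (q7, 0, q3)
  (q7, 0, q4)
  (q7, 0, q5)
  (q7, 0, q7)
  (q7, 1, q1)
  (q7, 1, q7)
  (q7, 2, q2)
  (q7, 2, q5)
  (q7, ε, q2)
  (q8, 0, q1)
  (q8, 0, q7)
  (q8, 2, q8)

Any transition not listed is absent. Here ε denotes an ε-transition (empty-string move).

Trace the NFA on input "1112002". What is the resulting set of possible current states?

{q1, q2, q3, q5, q6, q7, q8}

Start in {q1}.
Read '1': q1→{q3}; now {q3}.
Read '1': q3→{q3, q5, q6}; now {q3, q5, q6}.
Read '1': q3→{q3, q5, q6}, q5→∅, q6→∅; now {q3, q5, q6}.
Read '2': q3→{q1, q3, q7, q8}, q5→{q7}, q6→{q1, q8}; union {q1, q3, q7, q8}; ε-closure = {q1, q2, q3, q6, q7, q8}.
Read '0': q1→{q5}, q2→∅, q3→{q2, q3}, q6→{q6}, q7→{q3, q4, q5, q7}, q8→{q1, q7}; now {q1, q2, q3, q4, q5, q6, q7}.
Read '0': q1→{q5}, q2→∅, q3→{q2, q3}, q4→{q8}, q5→{q4}, q6→{q6}, q7→{q3, q4, q5, q7}; now {q2, q3, q4, q5, q6, q7, q8}.
Read '2': q2→∅, q3→{q1, q3, q7, q8}, q4→{q3, q5, q8}, q5→{q7}, q6→{q1, q8}, q7→{q2, q5}, q8→{q8}; union {q1, q2, q3, q5, q7, q8}; ε-closure = {q1, q2, q3, q5, q6, q7, q8}.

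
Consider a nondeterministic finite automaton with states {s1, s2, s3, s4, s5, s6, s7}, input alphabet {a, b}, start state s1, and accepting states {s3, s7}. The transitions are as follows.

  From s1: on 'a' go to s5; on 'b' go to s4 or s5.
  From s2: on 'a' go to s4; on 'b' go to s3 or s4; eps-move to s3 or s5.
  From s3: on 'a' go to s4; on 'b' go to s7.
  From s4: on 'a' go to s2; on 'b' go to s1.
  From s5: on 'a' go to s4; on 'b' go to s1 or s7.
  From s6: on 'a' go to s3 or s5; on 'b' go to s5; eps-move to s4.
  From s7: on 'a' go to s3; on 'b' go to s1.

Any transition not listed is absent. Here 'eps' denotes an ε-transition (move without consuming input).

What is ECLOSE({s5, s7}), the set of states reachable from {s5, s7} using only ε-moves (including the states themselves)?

{s5, s7}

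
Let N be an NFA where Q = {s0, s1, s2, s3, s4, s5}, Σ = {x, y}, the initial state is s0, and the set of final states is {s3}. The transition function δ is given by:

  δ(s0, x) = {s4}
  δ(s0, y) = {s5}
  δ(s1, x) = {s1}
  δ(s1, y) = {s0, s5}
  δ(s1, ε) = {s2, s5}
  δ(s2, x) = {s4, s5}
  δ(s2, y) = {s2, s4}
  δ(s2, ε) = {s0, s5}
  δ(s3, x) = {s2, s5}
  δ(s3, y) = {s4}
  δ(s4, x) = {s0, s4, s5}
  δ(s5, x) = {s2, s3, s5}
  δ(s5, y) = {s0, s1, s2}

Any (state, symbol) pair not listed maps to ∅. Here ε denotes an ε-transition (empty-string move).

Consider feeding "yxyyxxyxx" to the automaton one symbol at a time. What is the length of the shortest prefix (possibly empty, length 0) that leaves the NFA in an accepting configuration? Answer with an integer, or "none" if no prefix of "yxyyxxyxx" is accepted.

Start in {s0}.
Read 'y': {s0} → {s5}.
Read 'x': {s5} → {s0, s2, s3, s5}.
None of the earlier sets intersect F, but {s0, s2, s3, s5} does.

2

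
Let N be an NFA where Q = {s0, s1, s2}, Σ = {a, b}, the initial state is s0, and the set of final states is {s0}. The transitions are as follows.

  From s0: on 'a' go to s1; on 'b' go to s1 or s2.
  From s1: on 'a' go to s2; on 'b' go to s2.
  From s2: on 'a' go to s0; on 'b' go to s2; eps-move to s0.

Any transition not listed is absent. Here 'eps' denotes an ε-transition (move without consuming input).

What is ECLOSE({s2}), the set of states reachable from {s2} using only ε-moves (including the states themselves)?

Begin with {s2}.
ε-move s2 → s0; add s0.

{s0, s2}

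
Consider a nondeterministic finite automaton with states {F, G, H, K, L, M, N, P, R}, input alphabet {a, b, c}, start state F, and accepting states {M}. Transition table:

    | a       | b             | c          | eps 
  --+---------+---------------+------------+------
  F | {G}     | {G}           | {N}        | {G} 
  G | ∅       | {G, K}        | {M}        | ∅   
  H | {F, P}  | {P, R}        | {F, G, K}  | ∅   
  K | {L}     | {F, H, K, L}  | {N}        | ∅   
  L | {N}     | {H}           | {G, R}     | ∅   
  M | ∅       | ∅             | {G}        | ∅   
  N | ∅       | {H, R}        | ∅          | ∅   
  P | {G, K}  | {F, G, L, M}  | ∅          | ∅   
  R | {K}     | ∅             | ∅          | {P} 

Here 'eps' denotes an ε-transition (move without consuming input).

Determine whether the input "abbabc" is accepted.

Start: ε-closure({F}) = {F, G}.
Read 'a': F→{G}, G→∅; now {G}.
Read 'b': G→{G, K}; now {G, K}.
Read 'b': G→{G, K}, K→{F, H, K, L}; now {F, G, H, K, L}.
Read 'a': F→{G}, G→∅, H→{F, P}, K→{L}, L→{N}; now {F, G, L, N, P}.
Read 'b': F→{G}, G→{G, K}, L→{H}, N→{H, R}, P→{F, G, L, M}; union {F, G, H, K, L, M, R}; ε-closure = {F, G, H, K, L, M, P, R}.
Read 'c': F→{N}, G→{M}, H→{F, G, K}, K→{N}, L→{G, R}, M→{G}, P→∅, R→∅; union {F, G, K, M, N, R}; ε-closure = {F, G, K, M, N, P, R}.
The final set {F, G, K, M, N, P, R} contains the accepting state M.

Yes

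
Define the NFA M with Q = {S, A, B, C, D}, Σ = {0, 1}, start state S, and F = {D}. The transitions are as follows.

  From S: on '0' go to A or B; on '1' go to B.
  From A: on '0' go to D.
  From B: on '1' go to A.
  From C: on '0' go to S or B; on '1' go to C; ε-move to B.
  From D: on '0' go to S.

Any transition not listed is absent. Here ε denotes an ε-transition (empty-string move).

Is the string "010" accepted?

Yes

Start in {S}.
Read '0': {S} → {A, B}.
Read '1': {A, B} → {A}.
Read '0': {A} → {D}.
The final set {D} contains the accepting state D.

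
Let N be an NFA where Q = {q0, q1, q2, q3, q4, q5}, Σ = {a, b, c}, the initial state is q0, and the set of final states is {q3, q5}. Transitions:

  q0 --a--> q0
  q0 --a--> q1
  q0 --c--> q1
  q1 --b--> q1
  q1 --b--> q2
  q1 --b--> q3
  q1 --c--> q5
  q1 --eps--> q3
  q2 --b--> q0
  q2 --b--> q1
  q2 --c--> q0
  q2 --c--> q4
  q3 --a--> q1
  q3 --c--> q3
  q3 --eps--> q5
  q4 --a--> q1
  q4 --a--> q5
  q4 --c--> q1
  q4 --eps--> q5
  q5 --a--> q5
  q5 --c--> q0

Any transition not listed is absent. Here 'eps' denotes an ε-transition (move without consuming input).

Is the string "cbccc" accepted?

Yes

Start in {q0}.
Read 'c': {q0} → {q1, q3, q5}.
Read 'b': {q1, q3, q5} → {q1, q2, q3, q5}.
Read 'c': {q1, q2, q3, q5} → {q0, q3, q4, q5}.
Read 'c': {q0, q3, q4, q5} → {q0, q1, q3, q5}.
Read 'c': {q0, q1, q3, q5} → {q0, q1, q3, q5}.
The final set {q0, q1, q3, q5} contains the accepting states q3, q5.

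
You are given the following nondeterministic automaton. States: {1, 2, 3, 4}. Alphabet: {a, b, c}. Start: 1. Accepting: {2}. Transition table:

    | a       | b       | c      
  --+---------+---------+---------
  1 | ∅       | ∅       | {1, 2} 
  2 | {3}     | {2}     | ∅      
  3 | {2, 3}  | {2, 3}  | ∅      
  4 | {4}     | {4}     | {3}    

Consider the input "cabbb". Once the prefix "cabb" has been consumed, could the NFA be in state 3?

Yes

Start in {1}.
Read 'c': 1→{1, 2}; now {1, 2}.
Read 'a': 1→∅, 2→{3}; now {3}.
Read 'b': 3→{2, 3}; now {2, 3}.
Read 'b': 2→{2}, 3→{2, 3}; now {2, 3}.
State 3 is in {2, 3}.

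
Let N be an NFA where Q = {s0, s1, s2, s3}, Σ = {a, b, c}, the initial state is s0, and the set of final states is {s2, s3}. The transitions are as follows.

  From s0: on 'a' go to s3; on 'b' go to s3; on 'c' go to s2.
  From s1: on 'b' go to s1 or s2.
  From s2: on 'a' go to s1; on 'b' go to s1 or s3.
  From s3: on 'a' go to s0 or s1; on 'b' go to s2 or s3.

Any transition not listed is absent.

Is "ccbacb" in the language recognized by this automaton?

Start in {s0}.
Read 'c': s0→{s2}; now {s2}.
Read 'c': s2→∅; now ∅.
The set is empty and remains empty for the remaining 4 symbols.
The final set ∅ contains no accepting state.

No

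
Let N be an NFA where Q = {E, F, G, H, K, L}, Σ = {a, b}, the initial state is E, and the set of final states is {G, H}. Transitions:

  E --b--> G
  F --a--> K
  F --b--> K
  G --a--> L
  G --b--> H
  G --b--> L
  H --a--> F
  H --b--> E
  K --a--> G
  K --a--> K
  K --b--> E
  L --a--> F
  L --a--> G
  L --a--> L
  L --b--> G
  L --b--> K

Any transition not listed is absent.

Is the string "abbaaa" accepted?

Start in {E}.
Read 'a': {E} → ∅.
The set is empty and remains empty for the remaining 5 symbols.
The final set ∅ contains no accepting state.

No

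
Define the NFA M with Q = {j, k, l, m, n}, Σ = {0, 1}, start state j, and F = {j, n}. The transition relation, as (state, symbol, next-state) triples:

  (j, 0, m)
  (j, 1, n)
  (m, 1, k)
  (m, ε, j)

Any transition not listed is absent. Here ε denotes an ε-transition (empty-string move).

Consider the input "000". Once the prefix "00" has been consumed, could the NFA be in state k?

Start in {j}.
Read '0': j→{m}; union {m}; ε-closure = {j, m}.
Read '0': j→{m}, m→∅; union {m}; ε-closure = {j, m}.
State k is not in {j, m}.

No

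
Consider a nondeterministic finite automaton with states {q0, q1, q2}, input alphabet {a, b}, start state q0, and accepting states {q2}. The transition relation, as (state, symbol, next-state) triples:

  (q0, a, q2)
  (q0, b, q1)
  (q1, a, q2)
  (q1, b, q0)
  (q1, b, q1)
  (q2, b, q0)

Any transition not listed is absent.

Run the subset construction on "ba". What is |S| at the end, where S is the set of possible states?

1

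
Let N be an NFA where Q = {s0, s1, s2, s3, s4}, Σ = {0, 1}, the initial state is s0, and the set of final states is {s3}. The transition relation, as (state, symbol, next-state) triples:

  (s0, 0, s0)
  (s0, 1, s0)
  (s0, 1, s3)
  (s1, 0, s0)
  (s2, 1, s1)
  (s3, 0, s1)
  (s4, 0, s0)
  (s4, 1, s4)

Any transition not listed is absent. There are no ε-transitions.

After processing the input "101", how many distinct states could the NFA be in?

2

Start in {s0}.
Read '1': s0→{s0, s3}; now {s0, s3}.
Read '0': s0→{s0}, s3→{s1}; now {s0, s1}.
Read '1': s0→{s0, s3}, s1→∅; now {s0, s3}.
That set has 2 states.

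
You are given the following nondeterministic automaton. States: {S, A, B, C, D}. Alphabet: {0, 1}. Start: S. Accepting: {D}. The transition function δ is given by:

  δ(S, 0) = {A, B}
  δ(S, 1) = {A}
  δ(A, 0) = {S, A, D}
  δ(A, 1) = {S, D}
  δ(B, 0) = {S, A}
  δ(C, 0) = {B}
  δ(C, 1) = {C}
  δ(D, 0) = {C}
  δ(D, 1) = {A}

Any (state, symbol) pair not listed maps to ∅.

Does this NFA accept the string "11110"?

No

Start in {S}.
Read '1': S→{A}; now {A}.
Read '1': A→{S, D}; now {S, D}.
Read '1': S→{A}, D→{A}; now {A}.
Read '1': A→{S, D}; now {S, D}.
Read '0': S→{A, B}, D→{C}; now {A, B, C}.
The final set {A, B, C} contains no accepting state.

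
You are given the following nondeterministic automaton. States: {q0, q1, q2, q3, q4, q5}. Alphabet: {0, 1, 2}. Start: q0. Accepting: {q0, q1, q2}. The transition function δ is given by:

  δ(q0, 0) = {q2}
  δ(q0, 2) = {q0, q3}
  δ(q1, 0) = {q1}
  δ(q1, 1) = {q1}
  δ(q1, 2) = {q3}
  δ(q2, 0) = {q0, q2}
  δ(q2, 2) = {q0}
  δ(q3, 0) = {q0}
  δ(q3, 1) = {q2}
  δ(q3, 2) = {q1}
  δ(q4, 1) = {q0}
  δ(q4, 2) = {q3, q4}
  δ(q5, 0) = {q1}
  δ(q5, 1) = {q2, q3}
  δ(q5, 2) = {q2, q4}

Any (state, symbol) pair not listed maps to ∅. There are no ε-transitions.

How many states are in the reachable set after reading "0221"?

1

Start in {q0}.
Read '0': q0→{q2}; now {q2}.
Read '2': q2→{q0}; now {q0}.
Read '2': q0→{q0, q3}; now {q0, q3}.
Read '1': q0→∅, q3→{q2}; now {q2}.
That set has 1 state.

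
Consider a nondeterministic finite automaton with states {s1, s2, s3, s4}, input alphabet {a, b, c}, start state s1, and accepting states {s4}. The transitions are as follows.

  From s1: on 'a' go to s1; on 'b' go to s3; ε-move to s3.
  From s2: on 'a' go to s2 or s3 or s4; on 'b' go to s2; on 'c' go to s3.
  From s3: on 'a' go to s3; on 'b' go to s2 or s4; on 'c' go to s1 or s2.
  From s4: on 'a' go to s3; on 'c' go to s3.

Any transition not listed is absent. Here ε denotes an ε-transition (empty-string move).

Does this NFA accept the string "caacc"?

No

Start: ε-closure({s1}) = {s1, s3}.
Read 'c': {s1, s3} → {s1, s2, s3}.
Read 'a': {s1, s2, s3} → {s1, s2, s3, s4}.
Read 'a': {s1, s2, s3, s4} → {s1, s2, s3, s4}.
Read 'c': {s1, s2, s3, s4} → {s1, s2, s3}.
Read 'c': {s1, s2, s3} → {s1, s2, s3}.
The final set {s1, s2, s3} contains no accepting state.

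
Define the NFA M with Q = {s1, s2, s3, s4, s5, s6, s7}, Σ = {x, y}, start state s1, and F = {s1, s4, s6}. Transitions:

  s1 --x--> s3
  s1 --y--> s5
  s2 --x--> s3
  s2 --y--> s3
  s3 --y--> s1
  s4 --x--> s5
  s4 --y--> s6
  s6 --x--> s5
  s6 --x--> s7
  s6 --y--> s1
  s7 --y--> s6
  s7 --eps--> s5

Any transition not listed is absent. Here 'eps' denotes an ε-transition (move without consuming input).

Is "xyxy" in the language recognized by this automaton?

Yes

Start in {s1}.
Read 'x': {s1} → {s3}.
Read 'y': {s3} → {s1}.
Read 'x': {s1} → {s3}.
Read 'y': {s3} → {s1}.
The final set {s1} contains the accepting state s1.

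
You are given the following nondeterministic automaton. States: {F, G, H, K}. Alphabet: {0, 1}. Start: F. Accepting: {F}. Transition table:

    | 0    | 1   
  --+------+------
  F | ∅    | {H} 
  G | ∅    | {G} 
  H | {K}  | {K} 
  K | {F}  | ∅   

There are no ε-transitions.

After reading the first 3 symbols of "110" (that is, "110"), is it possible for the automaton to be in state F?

Start in {F}.
Read '1': {F} → {H}.
Read '1': {H} → {K}.
Read '0': {K} → {F}.
State F is in {F}.

Yes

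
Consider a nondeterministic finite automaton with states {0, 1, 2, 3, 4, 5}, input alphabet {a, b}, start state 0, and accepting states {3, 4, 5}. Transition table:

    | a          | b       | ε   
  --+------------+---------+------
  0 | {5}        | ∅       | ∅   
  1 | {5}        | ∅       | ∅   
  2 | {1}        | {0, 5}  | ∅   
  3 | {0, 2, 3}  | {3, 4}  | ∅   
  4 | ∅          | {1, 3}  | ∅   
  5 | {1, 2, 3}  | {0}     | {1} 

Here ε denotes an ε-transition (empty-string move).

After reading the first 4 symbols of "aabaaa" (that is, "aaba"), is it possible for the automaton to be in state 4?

No

Start in {0}.
Read 'a': {0} → {1, 5}.
Read 'a': {1, 5} → {1, 2, 3, 5}.
Read 'b': {1, 2, 3, 5} → {0, 1, 3, 4, 5}.
Read 'a': {0, 1, 3, 4, 5} → {0, 1, 2, 3, 5}.
State 4 is not in {0, 1, 2, 3, 5}.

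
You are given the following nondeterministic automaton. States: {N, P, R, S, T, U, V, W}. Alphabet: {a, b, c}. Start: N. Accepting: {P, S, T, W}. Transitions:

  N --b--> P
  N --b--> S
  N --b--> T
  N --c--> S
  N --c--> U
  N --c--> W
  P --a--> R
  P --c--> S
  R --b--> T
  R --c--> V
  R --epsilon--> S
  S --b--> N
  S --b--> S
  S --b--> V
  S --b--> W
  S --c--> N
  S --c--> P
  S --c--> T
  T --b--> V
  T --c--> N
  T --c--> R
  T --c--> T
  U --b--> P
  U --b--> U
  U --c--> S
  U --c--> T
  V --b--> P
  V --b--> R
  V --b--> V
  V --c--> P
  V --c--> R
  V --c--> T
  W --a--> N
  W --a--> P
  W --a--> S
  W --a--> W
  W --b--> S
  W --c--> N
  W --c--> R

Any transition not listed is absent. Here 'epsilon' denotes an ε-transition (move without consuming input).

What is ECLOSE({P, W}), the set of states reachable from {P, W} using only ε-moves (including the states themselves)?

{P, W}

Begin with {P, W}.
No ε-moves leave this set, so the closure equals the set itself.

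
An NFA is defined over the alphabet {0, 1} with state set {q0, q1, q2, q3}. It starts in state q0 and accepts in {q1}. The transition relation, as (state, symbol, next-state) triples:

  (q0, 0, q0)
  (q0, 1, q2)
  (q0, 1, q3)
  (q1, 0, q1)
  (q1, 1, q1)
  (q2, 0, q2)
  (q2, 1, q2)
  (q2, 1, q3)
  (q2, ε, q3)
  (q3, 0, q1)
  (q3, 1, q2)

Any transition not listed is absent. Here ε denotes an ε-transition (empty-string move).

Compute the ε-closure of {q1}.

Begin with {q1}.
No ε-moves leave this set, so the closure equals the set itself.

{q1}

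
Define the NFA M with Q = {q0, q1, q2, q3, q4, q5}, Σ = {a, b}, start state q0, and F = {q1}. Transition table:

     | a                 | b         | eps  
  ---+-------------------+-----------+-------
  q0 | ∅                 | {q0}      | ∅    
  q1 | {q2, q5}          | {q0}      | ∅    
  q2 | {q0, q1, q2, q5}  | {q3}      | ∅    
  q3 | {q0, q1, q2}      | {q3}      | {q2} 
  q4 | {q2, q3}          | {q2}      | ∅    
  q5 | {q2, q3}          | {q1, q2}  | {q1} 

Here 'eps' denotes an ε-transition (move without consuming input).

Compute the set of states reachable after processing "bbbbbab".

∅

Start in {q0}.
Read 'b': {q0} → {q0}.
Read 'b': {q0} → {q0}.
Read 'b': {q0} → {q0}.
Read 'b': {q0} → {q0}.
Read 'b': {q0} → {q0}.
Read 'a': {q0} → ∅.
The set is empty and remains empty for the remaining 1 symbol.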